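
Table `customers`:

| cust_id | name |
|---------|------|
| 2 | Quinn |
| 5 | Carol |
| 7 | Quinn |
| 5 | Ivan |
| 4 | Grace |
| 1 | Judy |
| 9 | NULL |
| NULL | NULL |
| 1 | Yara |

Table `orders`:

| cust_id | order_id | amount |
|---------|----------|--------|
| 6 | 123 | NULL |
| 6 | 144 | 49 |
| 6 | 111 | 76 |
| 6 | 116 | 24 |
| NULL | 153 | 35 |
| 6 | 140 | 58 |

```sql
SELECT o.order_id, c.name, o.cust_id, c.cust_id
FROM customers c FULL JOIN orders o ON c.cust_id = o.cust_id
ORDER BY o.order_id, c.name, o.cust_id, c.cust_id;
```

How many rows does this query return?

15

FULL OUTER JOIN keeps every row from both sides; unmatched rows get NULL for the other side's columns.
Matching on c.cust_id = o.cust_id. A NULL in a compared column never satisfies the condition.
- c[0] cust_id=2 → no match; kept with NULLs on the o side.
- c[1] cust_id=5 → no match; kept with NULLs on the o side.
- c[2] cust_id=7 → no match; kept with NULLs on the o side.
- c[3] cust_id=5 → no match; kept with NULLs on the o side.
- c[4] cust_id=4 → no match; kept with NULLs on the o side.
- c[5] cust_id=1 → no match; kept with NULLs on the o side.
- c[6] cust_id=9 → no match; kept with NULLs on the o side.
- c[7] cust_id=NULL → no match; kept with NULLs on the o side.
- c[8] cust_id=1 → no match; kept with NULLs on the o side.
- 6 row(s) from o found no c partner → padded with NULL.
Total: 0 matched + 15 padded = 15 rows.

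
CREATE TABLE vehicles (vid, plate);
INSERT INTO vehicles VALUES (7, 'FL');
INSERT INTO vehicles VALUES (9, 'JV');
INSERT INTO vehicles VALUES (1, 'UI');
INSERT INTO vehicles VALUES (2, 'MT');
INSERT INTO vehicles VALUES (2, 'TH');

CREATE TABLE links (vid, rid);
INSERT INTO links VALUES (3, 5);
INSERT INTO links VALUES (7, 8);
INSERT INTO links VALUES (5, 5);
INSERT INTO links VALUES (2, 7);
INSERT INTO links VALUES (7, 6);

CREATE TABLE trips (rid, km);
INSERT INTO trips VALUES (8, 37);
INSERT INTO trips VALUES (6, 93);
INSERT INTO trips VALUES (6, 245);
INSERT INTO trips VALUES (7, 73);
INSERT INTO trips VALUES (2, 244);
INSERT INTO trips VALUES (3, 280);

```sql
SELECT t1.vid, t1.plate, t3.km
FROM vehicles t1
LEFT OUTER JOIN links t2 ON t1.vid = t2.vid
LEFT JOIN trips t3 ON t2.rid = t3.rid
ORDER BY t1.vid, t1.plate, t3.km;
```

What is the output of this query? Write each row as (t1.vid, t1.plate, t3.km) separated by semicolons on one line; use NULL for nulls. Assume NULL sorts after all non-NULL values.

Evaluate left to right. First `vehicles t1 LEFT JOIN links t2` on vid: 6 row(s).
Then LEFT JOIN `trips t3` on rid: each of those 6 rows is kept; rows whose t2.rid has no match in t3 get NULL for t3's columns.

(1, UI, NULL); (2, MT, 73); (2, TH, 73); (7, FL, 37); (7, FL, 93); (7, FL, 245); (9, JV, NULL)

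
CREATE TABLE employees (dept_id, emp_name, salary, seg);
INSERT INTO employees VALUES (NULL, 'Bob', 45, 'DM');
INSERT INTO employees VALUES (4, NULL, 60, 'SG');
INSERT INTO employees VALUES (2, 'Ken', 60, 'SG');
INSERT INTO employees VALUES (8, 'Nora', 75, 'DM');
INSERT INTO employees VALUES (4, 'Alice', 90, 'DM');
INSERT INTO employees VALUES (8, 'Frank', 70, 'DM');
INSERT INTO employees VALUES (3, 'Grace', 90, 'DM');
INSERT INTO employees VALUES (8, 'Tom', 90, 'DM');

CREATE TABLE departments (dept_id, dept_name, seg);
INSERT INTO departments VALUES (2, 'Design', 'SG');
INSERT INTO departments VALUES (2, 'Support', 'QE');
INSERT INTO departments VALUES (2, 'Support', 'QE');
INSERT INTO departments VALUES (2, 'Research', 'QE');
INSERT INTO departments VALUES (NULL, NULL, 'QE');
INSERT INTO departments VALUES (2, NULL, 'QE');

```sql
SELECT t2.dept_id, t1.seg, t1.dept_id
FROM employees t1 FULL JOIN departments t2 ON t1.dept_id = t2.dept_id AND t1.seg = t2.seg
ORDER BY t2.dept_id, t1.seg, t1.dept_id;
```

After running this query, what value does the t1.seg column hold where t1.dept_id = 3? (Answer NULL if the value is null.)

FULL OUTER JOIN keeps every row from both sides; unmatched rows get NULL for the other side's columns.
Matching on t1.dept_id = t2.dept_id AND t1.seg = t2.seg. A NULL in a compared column never satisfies the condition.
Matched pairs: 1; unmatched t1 rows kept: 7; unmatched t2 rows kept: 5.

DM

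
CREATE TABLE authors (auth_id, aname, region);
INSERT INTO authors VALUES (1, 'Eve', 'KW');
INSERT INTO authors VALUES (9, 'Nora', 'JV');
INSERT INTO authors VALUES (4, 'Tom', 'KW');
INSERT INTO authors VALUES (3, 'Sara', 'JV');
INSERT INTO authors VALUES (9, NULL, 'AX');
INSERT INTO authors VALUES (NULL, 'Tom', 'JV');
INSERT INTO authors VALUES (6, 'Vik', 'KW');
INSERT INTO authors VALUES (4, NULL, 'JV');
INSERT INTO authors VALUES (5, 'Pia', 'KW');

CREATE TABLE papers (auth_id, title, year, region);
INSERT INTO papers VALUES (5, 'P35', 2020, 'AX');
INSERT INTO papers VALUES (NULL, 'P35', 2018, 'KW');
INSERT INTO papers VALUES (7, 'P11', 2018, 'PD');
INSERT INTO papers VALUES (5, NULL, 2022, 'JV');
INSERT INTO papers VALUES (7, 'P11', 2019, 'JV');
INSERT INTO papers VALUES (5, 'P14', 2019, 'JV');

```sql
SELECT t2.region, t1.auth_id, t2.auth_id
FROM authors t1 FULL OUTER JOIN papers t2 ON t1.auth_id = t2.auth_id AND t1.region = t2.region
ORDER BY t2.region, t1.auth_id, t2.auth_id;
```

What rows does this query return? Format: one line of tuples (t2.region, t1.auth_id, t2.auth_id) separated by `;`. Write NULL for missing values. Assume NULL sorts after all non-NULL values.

(AX, NULL, 5); (JV, NULL, 5); (JV, NULL, 5); (JV, NULL, 7); (KW, NULL, NULL); (PD, NULL, 7); (NULL, 1, NULL); (NULL, 3, NULL); (NULL, 4, NULL); (NULL, 4, NULL); (NULL, 5, NULL); (NULL, 6, NULL); (NULL, 9, NULL); (NULL, 9, NULL); (NULL, NULL, NULL)

FULL OUTER JOIN keeps every row from both sides; unmatched rows get NULL for the other side's columns.
Matching on t1.auth_id = t2.auth_id AND t1.region = t2.region. A NULL in a compared column never satisfies the condition.
- t1 (auth_id=1, region=KW) has no partner → padded with NULL.
- t1 (auth_id=9, region=JV) has no partner → padded with NULL.
- t1 (auth_id=4, region=KW) has no partner → padded with NULL.
- t1 (auth_id=3, region=JV) has no partner → padded with NULL.
- t1 (auth_id=9, region=AX) has no partner → padded with NULL.
- t1 (auth_id=NULL, region=JV) has no partner → padded with NULL.
- t1 (auth_id=6, region=KW) has no partner → padded with NULL.
- t1 (auth_id=4, region=JV) has no partner → padded with NULL.
- t1 (auth_id=5, region=KW) has no partner → padded with NULL.
- 6 t2 row(s) had no t1 match → kept, t1 columns NULL.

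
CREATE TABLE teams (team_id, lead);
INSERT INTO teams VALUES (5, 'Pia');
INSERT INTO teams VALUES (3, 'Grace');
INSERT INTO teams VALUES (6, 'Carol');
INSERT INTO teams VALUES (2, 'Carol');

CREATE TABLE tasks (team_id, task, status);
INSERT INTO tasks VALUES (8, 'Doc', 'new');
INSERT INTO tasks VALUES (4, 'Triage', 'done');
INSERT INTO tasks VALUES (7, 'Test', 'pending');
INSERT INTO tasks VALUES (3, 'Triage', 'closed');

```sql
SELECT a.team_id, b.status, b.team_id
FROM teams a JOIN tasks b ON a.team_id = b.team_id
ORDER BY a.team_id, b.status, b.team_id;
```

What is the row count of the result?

INNER JOIN keeps only pairs where the ON condition holds.
Matching on a.team_id = b.team_id.
Matched pairs: 1.
Total: 1 rows.

1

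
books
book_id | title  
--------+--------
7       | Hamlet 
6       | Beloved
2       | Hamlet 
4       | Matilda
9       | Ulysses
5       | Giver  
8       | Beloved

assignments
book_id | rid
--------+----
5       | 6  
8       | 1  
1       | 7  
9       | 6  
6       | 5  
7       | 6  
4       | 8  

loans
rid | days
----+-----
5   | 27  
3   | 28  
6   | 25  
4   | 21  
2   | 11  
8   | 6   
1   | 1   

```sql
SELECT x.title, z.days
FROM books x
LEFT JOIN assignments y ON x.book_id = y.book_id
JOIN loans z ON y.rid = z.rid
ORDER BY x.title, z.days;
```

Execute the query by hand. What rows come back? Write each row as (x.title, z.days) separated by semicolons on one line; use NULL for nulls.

(Beloved, 1); (Beloved, 27); (Giver, 25); (Hamlet, 25); (Matilda, 6); (Ulysses, 25)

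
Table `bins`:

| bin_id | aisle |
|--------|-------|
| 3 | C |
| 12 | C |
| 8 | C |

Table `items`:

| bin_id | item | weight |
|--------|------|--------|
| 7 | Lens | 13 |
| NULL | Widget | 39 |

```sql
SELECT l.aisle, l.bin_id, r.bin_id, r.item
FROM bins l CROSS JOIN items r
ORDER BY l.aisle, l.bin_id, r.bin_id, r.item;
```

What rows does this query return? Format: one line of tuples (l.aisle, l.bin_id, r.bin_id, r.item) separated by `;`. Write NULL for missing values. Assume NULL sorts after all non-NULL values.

(C, 3, 7, Lens); (C, 3, NULL, Widget); (C, 8, 7, Lens); (C, 8, NULL, Widget); (C, 12, 7, Lens); (C, 12, NULL, Widget)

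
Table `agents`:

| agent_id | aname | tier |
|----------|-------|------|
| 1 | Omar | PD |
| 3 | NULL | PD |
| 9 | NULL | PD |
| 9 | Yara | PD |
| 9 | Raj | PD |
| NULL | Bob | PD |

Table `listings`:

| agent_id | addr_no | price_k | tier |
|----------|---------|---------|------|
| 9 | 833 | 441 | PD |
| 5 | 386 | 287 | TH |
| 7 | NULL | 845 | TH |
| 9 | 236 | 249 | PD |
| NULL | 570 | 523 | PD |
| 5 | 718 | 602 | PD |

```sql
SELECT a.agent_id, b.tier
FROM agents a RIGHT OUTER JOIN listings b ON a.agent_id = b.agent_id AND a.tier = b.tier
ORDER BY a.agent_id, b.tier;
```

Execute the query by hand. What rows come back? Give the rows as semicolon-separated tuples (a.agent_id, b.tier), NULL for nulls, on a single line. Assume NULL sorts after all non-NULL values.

(9, PD); (9, PD); (9, PD); (9, PD); (9, PD); (9, PD); (NULL, PD); (NULL, PD); (NULL, TH); (NULL, TH)

RIGHT JOIN keeps every row from `listings`; unmatched rows get NULL for `agents`'s columns.
Matching on a.agent_id = b.agent_id AND a.tier = b.tier. A NULL in a compared column never satisfies the condition.
- a row (agent_id=1, tier=PD): no match.
- a row (agent_id=3, tier=PD): no match.
- a row (agent_id=9, tier=PD): matches 2 b row(s) → 2 output row(s).
- a row (agent_id=9, tier=PD): matches 2 b row(s) → 2 output row(s).
- a row (agent_id=9, tier=PD): matches 2 b row(s) → 2 output row(s).
- a row (agent_id=NULL, tier=PD): no match.
- 4 row(s) from b found no a partner → padded with NULL.
After projecting and ordering:
a.agent_id | b.tier
9 | PD
9 | PD
9 | PD
9 | PD
9 | PD
9 | PD
NULL | PD
NULL | PD
NULL | TH
NULL | TH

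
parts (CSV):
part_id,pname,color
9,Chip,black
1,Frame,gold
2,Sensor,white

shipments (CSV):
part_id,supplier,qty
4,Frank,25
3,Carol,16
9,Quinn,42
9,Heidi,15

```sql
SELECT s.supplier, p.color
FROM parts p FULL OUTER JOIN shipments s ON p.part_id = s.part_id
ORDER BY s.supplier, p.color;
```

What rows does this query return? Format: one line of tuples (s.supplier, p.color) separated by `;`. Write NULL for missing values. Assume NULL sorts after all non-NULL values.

(Carol, NULL); (Frank, NULL); (Heidi, black); (Quinn, black); (NULL, gold); (NULL, white)

FULL OUTER JOIN keeps every row from both sides; unmatched rows get NULL for the other side's columns.
Matching on p.part_id = s.part_id.
- p[0] part_id=9 → 2 match(es) in s → 2 row(s).
- p[1] part_id=1 → no match; kept with NULLs on the s side.
- p[2] part_id=2 → no match; kept with NULLs on the s side.
- 2 s row(s) had no p match → kept, p columns NULL.
After projecting and ordering:
s.supplier | p.color
Carol | NULL
Frank | NULL
Heidi | black
Quinn | black
NULL | gold
NULL | white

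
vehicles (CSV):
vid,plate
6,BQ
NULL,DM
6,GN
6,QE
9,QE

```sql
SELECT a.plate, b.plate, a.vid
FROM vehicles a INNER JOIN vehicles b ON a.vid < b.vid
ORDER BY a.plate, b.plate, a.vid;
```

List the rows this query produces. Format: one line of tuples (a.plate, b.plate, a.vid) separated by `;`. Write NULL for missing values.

INNER JOIN keeps only pairs where the ON condition holds.
Matching on a.vid < b.vid. A NULL in a compared column never satisfies the condition.
Matched pairs: 3.

(BQ, QE, 6); (GN, QE, 6); (QE, QE, 6)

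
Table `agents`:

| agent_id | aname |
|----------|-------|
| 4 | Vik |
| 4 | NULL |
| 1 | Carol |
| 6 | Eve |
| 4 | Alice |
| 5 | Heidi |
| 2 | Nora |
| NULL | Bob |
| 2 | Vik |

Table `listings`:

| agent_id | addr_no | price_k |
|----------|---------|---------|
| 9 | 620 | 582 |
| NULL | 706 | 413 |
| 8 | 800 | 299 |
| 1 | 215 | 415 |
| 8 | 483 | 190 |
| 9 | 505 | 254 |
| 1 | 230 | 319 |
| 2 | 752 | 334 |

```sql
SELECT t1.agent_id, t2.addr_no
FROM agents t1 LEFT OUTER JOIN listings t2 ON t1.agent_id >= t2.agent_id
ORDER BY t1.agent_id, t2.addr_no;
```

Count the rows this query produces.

24

LEFT JOIN keeps every row from `agents`; unmatched rows get NULL for `listings`'s columns.
Matching on t1.agent_id >= t2.agent_id. A NULL in a compared column never satisfies the condition.
- t1 (agent_id=4) pairs with 3 row(s) of t2.
- t1 (agent_id=4) pairs with 3 row(s) of t2.
- t1 (agent_id=1) pairs with 2 row(s) of t2.
- t1 (agent_id=6) pairs with 3 row(s) of t2.
- t1 (agent_id=4) pairs with 3 row(s) of t2.
- t1 (agent_id=5) pairs with 3 row(s) of t2.
- t1 (agent_id=2) pairs with 3 row(s) of t2.
- t1 (agent_id=NULL) has no partner → padded with NULL.
- t1 (agent_id=2) pairs with 3 row(s) of t2.
Total: 23 matched + 1 padded = 24 rows.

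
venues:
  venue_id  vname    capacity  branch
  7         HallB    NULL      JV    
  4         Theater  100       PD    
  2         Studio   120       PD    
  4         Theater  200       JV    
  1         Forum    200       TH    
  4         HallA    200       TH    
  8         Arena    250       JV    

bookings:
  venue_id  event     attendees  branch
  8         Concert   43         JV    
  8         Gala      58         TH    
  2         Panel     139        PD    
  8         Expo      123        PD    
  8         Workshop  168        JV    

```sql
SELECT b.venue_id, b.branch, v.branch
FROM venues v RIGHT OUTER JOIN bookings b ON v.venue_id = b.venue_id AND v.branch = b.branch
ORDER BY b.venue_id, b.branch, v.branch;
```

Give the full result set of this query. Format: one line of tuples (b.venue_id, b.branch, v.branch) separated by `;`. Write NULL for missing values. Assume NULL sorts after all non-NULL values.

RIGHT JOIN keeps every row from `bookings`; unmatched rows get NULL for `venues`'s columns.
Matching on v.venue_id = b.venue_id AND v.branch = b.branch.
- v[0] venue_id=7, branch=JV → no match.
- v[1] venue_id=4, branch=PD → no match.
- v[2] venue_id=2, branch=PD → 1 match(es) in b → 1 row(s).
- v[3] venue_id=4, branch=JV → no match.
- v[4] venue_id=1, branch=TH → no match.
- v[5] venue_id=4, branch=TH → no match.
- v[6] venue_id=8, branch=JV → 2 match(es) in b → 2 row(s).
- 2 row(s) from b found no v partner → padded with NULL.
After projecting and ordering:
b.venue_id | b.branch | v.branch
2 | PD | PD
8 | JV | JV
8 | JV | JV
8 | PD | NULL
8 | TH | NULL

(2, PD, PD); (8, JV, JV); (8, JV, JV); (8, PD, NULL); (8, TH, NULL)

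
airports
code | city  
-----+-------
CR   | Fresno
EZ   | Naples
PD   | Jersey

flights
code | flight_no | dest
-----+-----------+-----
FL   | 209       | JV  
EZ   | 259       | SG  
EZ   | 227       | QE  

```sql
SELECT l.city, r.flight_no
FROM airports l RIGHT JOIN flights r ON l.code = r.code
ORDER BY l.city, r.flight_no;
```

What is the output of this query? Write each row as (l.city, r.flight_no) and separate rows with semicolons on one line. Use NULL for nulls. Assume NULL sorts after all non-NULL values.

RIGHT JOIN keeps every row from `flights`; unmatched rows get NULL for `airports`'s columns.
Matching on l.code = r.code.
- code=CR: no matching r row.
- code=EZ: 2 matching r row(s), so 2 row(s) emitted.
- code=PD: no matching r row.
- plus 1 unmatched r row(s), each kept with NULL l columns.
After projecting and ordering:
l.city | r.flight_no
Naples | 227
Naples | 259
NULL | 209

(Naples, 227); (Naples, 259); (NULL, 209)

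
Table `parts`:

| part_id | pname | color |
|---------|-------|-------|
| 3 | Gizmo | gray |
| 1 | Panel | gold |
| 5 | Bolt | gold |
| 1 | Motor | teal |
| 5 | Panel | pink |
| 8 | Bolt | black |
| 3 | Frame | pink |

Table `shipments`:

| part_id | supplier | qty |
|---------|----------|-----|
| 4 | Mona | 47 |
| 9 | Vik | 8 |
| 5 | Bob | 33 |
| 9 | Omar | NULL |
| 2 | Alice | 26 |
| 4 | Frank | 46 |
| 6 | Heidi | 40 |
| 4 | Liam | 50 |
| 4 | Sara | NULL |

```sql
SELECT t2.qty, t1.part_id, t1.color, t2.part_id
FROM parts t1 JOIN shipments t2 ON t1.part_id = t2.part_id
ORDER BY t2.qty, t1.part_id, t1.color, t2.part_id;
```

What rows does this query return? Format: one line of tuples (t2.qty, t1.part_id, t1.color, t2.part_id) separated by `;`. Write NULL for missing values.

INNER JOIN keeps only pairs where the ON condition holds.
Matching on t1.part_id = t2.part_id.
Matched pairs: 2.

(33, 5, gold, 5); (33, 5, pink, 5)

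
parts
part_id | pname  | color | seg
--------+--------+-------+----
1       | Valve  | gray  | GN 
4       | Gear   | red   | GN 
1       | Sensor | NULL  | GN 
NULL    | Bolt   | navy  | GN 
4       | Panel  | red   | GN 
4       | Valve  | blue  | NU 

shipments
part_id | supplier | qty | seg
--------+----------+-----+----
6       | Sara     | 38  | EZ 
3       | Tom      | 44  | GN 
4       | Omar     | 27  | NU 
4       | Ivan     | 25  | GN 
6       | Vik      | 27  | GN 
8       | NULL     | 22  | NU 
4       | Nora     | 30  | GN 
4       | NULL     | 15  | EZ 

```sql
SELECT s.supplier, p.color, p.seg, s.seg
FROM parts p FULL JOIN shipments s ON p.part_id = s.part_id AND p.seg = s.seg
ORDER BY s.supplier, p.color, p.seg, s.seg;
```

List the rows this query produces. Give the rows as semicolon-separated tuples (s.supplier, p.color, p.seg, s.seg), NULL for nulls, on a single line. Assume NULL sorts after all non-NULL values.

(Ivan, red, GN, GN); (Ivan, red, GN, GN); (Nora, red, GN, GN); (Nora, red, GN, GN); (Omar, blue, NU, NU); (Sara, NULL, NULL, EZ); (Tom, NULL, NULL, GN); (Vik, NULL, NULL, GN); (NULL, gray, GN, NULL); (NULL, navy, GN, NULL); (NULL, NULL, GN, NULL); (NULL, NULL, NULL, EZ); (NULL, NULL, NULL, NU)

FULL OUTER JOIN keeps every row from both sides; unmatched rows get NULL for the other side's columns.
Matching on p.part_id = s.part_id AND p.seg = s.seg. A NULL in a compared column never satisfies the condition.
Matched pairs: 5; unmatched p rows kept: 3; unmatched s rows kept: 5.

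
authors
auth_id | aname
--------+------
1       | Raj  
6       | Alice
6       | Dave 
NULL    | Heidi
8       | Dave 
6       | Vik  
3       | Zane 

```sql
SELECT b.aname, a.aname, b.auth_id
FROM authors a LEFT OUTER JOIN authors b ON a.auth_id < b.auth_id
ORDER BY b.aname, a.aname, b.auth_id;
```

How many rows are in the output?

LEFT JOIN keeps every row from `authors a`; unmatched rows get NULL for `authors b`'s columns.
Matching on a.auth_id < b.auth_id. A NULL in a compared column never satisfies the condition.
- auth_id=1: 5 matching b row(s), so 5 row(s) emitted.
- auth_id=6: 1 matching b row(s), so 1 row(s) emitted.
- auth_id=6: 1 matching b row(s), so 1 row(s) emitted.
- auth_id=NULL: no b row matches, row kept with b columns NULL.
- auth_id=8: no b row matches, row kept with b columns NULL.
- auth_id=6: 1 matching b row(s), so 1 row(s) emitted.
- auth_id=3: 4 matching b row(s), so 4 row(s) emitted.
Total: 12 matched + 2 padded = 14 rows.

14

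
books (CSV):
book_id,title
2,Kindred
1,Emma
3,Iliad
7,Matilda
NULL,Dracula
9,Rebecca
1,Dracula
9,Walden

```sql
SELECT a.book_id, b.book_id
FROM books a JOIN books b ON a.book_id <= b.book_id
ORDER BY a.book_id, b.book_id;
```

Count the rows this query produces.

30

INNER JOIN keeps only pairs where the ON condition holds.
Matching on a.book_id <= b.book_id. A NULL in a compared column never satisfies the condition.
Matched pairs: 30.
Total: 30 rows.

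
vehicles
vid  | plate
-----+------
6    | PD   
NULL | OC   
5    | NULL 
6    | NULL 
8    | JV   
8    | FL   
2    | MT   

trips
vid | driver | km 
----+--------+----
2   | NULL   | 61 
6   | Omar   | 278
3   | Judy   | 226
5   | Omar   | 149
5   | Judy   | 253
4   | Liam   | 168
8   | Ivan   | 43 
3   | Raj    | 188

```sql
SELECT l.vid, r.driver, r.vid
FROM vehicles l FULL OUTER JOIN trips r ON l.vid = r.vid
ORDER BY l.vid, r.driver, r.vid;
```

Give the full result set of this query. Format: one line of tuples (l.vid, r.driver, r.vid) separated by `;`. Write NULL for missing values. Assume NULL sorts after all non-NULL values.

FULL OUTER JOIN keeps every row from both sides; unmatched rows get NULL for the other side's columns.
Matching on l.vid = r.vid. A NULL in a compared column never satisfies the condition.
Matched pairs: 7; unmatched l rows kept: 1; unmatched r rows kept: 3.

(2, NULL, 2); (5, Judy, 5); (5, Omar, 5); (6, Omar, 6); (6, Omar, 6); (8, Ivan, 8); (8, Ivan, 8); (NULL, Judy, 3); (NULL, Liam, 4); (NULL, Raj, 3); (NULL, NULL, NULL)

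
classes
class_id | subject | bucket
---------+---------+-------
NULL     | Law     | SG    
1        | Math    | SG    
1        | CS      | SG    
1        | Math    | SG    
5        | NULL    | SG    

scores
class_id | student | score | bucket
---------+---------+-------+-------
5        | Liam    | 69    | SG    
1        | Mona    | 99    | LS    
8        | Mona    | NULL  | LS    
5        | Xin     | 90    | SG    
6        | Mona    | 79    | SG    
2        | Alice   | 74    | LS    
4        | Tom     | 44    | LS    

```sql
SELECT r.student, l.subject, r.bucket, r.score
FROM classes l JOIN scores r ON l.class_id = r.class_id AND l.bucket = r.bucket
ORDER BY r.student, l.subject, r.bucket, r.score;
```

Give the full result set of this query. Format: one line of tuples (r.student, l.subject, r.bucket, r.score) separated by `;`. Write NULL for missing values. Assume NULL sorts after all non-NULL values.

(Liam, NULL, SG, 69); (Xin, NULL, SG, 90)

INNER JOIN keeps only pairs where the ON condition holds.
Matching on l.class_id = r.class_id AND l.bucket = r.bucket. A NULL in a compared column never satisfies the condition.
Matched pairs: 2.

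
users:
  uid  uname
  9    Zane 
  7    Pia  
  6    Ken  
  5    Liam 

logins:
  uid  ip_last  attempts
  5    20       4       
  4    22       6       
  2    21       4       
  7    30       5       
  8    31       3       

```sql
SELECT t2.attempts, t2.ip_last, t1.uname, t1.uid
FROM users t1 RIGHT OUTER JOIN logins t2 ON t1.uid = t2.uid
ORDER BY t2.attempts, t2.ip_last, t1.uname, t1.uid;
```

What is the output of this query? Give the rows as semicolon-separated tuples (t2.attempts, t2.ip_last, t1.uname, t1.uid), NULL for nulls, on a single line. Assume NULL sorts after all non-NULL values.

(3, 31, NULL, NULL); (4, 20, Liam, 5); (4, 21, NULL, NULL); (5, 30, Pia, 7); (6, 22, NULL, NULL)

RIGHT JOIN keeps every row from `logins`; unmatched rows get NULL for `users`'s columns.
Matching on t1.uid = t2.uid.
- t1 row (uid=9): no match.
- t1 row (uid=7): matches 1 t2 row(s) → 1 output row(s).
- t1 row (uid=6): no match.
- t1 row (uid=5): matches 1 t2 row(s) → 1 output row(s).
- 3 row(s) from t2 found no t1 partner → padded with NULL.
After projecting and ordering:
t2.attempts | t2.ip_last | t1.uname | t1.uid
3 | 31 | NULL | NULL
4 | 20 | Liam | 5
4 | 21 | NULL | NULL
5 | 30 | Pia | 7
6 | 22 | NULL | NULL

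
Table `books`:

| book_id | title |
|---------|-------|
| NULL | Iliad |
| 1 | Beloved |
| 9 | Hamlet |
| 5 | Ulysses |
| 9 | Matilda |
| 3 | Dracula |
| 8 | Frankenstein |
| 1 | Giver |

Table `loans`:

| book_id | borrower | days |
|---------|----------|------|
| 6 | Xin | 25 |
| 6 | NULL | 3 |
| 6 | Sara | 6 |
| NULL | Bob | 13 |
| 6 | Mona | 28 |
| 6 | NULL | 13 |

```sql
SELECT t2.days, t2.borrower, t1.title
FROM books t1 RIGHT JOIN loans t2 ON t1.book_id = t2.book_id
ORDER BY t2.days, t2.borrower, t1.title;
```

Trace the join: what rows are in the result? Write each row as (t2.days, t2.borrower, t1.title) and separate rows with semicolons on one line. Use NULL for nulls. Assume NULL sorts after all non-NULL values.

RIGHT JOIN keeps every row from `loans`; unmatched rows get NULL for `books`'s columns.
Matching on t1.book_id = t2.book_id. A NULL in a compared column never satisfies the condition.
- t1 row (book_id=NULL): no match.
- t1 row (book_id=1): no match.
- t1 row (book_id=9): no match.
- t1 row (book_id=5): no match.
- t1 row (book_id=9): no match.
- t1 row (book_id=3): no match.
- t1 row (book_id=8): no match.
- t1 row (book_id=1): no match.
- plus 6 unmatched t2 row(s), each kept with NULL t1 columns.
After projecting and ordering:
t2.days | t2.borrower | t1.title
3 | NULL | NULL
6 | Sara | NULL
13 | Bob | NULL
13 | NULL | NULL
25 | Xin | NULL
28 | Mona | NULL

(3, NULL, NULL); (6, Sara, NULL); (13, Bob, NULL); (13, NULL, NULL); (25, Xin, NULL); (28, Mona, NULL)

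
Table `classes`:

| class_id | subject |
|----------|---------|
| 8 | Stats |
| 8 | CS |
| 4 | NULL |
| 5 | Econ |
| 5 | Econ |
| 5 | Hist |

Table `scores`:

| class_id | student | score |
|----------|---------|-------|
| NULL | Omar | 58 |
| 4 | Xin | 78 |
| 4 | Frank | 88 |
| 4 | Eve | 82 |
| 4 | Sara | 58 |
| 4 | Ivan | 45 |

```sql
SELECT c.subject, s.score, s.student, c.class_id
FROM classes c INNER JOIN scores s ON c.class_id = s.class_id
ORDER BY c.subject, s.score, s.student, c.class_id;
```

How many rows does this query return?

5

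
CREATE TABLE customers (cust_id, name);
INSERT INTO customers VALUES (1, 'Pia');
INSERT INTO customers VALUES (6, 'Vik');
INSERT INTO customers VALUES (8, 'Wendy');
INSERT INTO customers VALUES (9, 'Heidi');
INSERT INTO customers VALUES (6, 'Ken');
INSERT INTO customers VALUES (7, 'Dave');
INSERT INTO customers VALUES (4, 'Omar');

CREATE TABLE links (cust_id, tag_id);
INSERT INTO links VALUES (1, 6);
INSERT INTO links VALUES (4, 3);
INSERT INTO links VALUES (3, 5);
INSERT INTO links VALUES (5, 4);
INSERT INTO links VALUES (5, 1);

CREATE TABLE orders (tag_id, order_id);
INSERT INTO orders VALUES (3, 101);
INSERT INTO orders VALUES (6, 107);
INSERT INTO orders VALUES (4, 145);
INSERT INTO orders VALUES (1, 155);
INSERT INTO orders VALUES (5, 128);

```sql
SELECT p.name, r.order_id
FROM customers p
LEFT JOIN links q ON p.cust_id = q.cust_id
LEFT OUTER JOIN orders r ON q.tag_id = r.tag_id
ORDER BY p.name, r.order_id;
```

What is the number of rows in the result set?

Step 1 — p LEFT JOIN q on cust_id → 7 row(s).
Then LEFT JOIN `orders r` on tag_id: each of those 7 rows is kept; rows whose q.tag_id has no match in r get NULL for r's columns.
Result: 7 row(s).

7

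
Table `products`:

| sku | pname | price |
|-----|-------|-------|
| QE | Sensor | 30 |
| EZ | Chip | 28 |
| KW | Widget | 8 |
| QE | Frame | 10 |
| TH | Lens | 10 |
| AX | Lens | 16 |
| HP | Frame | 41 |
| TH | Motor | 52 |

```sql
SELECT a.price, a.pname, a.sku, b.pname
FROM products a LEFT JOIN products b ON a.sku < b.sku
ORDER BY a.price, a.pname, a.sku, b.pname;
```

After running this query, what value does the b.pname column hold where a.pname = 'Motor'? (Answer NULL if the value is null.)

LEFT JOIN keeps every row from `products a`; unmatched rows get NULL for `products b`'s columns.
Matching on a.sku < b.sku.
Matched pairs: 26; unmatched a rows kept: 2.

NULL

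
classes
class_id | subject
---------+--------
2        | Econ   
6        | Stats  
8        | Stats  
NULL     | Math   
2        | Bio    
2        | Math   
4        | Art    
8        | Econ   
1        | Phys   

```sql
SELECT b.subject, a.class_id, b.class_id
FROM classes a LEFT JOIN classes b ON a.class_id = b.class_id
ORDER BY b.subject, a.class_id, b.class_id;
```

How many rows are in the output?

17

LEFT JOIN keeps every row from `classes a`; unmatched rows get NULL for `classes b`'s columns.
Matching on a.class_id = b.class_id. A NULL in a compared column never satisfies the condition.
- class_id=2: 3 matching b row(s), so 3 row(s) emitted.
- class_id=6: 1 matching b row(s), so 1 row(s) emitted.
- class_id=8: 2 matching b row(s), so 2 row(s) emitted.
- class_id=NULL: no b row matches, row kept with b columns NULL.
- class_id=2: 3 matching b row(s), so 3 row(s) emitted.
- class_id=2: 3 matching b row(s), so 3 row(s) emitted.
- class_id=4: 1 matching b row(s), so 1 row(s) emitted.
- class_id=8: 2 matching b row(s), so 2 row(s) emitted.
- class_id=1: 1 matching b row(s), so 1 row(s) emitted.
Total: 16 matched + 1 padded = 17 rows.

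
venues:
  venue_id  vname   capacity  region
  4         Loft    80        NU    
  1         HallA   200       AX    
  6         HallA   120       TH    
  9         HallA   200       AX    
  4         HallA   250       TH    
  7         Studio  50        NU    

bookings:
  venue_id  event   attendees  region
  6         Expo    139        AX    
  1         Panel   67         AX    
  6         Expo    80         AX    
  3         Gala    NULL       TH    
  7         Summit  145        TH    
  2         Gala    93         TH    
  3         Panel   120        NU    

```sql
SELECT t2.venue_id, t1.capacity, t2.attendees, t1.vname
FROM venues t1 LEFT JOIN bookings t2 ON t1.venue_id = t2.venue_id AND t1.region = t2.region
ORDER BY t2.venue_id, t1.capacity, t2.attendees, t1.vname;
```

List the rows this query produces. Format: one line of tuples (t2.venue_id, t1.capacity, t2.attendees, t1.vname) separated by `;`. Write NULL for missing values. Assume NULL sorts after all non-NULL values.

LEFT JOIN keeps every row from `venues`; unmatched rows get NULL for `bookings`'s columns.
Matching on t1.venue_id = t2.venue_id AND t1.region = t2.region.
Matched pairs: 1; unmatched t1 rows kept: 5.

(1, 200, 67, HallA); (NULL, 50, NULL, Studio); (NULL, 80, NULL, Loft); (NULL, 120, NULL, HallA); (NULL, 200, NULL, HallA); (NULL, 250, NULL, HallA)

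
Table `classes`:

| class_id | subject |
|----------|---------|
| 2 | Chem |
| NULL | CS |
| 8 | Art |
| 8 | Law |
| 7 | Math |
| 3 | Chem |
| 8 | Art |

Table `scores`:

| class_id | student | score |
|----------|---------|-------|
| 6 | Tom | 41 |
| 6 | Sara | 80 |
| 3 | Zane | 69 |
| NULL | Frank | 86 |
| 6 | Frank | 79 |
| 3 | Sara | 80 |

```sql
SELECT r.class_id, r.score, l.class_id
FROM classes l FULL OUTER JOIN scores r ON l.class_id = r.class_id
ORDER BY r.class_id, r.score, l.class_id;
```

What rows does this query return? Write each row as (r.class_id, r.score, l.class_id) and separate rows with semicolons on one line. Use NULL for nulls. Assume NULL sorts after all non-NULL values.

(3, 69, 3); (3, 80, 3); (6, 41, NULL); (6, 79, NULL); (6, 80, NULL); (NULL, 86, NULL); (NULL, NULL, 2); (NULL, NULL, 7); (NULL, NULL, 8); (NULL, NULL, 8); (NULL, NULL, 8); (NULL, NULL, NULL)

FULL OUTER JOIN keeps every row from both sides; unmatched rows get NULL for the other side's columns.
Matching on l.class_id = r.class_id. A NULL in a compared column never satisfies the condition.
- l (class_id=2) has no partner → padded with NULL.
- l (class_id=NULL) has no partner → padded with NULL.
- l (class_id=8) has no partner → padded with NULL.
- l (class_id=8) has no partner → padded with NULL.
- l (class_id=7) has no partner → padded with NULL.
- l (class_id=3) pairs with 2 row(s) of r.
- l (class_id=8) has no partner → padded with NULL.
- 4 row(s) from r found no l partner → padded with NULL.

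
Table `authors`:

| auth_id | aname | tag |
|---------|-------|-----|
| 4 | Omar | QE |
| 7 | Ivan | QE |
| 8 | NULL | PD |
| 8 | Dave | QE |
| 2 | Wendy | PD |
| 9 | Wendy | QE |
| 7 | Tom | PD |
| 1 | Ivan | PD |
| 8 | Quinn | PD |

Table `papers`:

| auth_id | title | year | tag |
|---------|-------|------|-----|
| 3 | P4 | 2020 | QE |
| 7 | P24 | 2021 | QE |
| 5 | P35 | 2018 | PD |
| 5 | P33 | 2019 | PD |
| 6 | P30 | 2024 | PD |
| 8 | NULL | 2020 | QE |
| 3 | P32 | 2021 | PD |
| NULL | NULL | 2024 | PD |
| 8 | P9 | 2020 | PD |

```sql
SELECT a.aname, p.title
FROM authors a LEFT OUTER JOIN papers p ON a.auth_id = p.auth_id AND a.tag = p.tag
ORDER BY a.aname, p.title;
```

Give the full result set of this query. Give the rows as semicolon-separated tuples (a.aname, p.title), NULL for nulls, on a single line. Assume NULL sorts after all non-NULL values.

(Dave, NULL); (Ivan, P24); (Ivan, NULL); (Omar, NULL); (Quinn, P9); (Tom, NULL); (Wendy, NULL); (Wendy, NULL); (NULL, P9)

LEFT JOIN keeps every row from `authors`; unmatched rows get NULL for `papers`'s columns.
Matching on a.auth_id = p.auth_id AND a.tag = p.tag. A NULL in a compared column never satisfies the condition.
Matched pairs: 4; unmatched a rows kept: 5.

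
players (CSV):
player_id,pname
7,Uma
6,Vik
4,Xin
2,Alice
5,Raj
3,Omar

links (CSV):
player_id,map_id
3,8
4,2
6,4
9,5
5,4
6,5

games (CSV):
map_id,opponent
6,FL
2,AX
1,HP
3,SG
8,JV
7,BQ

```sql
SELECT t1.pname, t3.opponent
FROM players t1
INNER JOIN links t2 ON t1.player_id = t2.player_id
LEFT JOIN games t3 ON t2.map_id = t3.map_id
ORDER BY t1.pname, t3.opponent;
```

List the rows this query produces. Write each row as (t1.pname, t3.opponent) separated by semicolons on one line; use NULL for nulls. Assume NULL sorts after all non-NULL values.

Joins associate left-to-right: players INNER JOIN links on player_id gives 5 intermediate row(s).
Then LEFT JOIN `games t3` on map_id: each of those 5 rows is kept; rows whose t2.map_id has no match in t3 get NULL for t3's columns.

(Omar, JV); (Raj, NULL); (Vik, NULL); (Vik, NULL); (Xin, AX)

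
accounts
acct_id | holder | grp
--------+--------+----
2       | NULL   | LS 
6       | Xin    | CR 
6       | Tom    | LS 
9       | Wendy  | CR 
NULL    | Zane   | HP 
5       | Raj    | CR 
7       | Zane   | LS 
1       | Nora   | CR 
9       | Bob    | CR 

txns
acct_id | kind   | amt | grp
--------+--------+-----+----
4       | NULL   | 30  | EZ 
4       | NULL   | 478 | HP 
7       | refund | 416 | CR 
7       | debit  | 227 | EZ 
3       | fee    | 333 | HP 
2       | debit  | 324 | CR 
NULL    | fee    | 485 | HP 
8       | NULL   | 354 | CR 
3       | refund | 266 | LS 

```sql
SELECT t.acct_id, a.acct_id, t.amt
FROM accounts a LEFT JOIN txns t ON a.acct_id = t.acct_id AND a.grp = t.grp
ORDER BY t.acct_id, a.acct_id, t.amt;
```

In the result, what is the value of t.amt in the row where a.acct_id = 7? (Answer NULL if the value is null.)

NULL

LEFT JOIN keeps every row from `accounts`; unmatched rows get NULL for `txns`'s columns.
Matching on a.acct_id = t.acct_id AND a.grp = t.grp. A NULL in a compared column never satisfies the condition.
- a row (acct_id=2, grp=LS): no match → kept, t columns NULL.
- a row (acct_id=6, grp=CR): no match → kept, t columns NULL.
- a row (acct_id=6, grp=LS): no match → kept, t columns NULL.
- a row (acct_id=9, grp=CR): no match → kept, t columns NULL.
- a row (acct_id=NULL, grp=HP): no match → kept, t columns NULL.
- a row (acct_id=5, grp=CR): no match → kept, t columns NULL.
- a row (acct_id=7, grp=LS): no match → kept, t columns NULL.
- a row (acct_id=1, grp=CR): no match → kept, t columns NULL.
- a row (acct_id=9, grp=CR): no match → kept, t columns NULL.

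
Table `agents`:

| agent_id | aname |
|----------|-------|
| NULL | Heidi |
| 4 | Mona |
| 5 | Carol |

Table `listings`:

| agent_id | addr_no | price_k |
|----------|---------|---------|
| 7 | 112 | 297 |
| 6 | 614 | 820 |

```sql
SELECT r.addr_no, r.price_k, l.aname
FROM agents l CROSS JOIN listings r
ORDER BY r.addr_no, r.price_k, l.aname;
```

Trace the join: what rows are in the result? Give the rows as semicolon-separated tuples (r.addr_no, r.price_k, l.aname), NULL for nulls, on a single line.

CROSS JOIN pairs every row of `agents` with every row of `listings`: 3 × 2 = 6 rows.
After projecting and ordering:
r.addr_no | r.price_k | l.aname
112 | 297 | Carol
112 | 297 | Heidi
112 | 297 | Mona
614 | 820 | Carol
614 | 820 | Heidi
614 | 820 | Mona

(112, 297, Carol); (112, 297, Heidi); (112, 297, Mona); (614, 820, Carol); (614, 820, Heidi); (614, 820, Mona)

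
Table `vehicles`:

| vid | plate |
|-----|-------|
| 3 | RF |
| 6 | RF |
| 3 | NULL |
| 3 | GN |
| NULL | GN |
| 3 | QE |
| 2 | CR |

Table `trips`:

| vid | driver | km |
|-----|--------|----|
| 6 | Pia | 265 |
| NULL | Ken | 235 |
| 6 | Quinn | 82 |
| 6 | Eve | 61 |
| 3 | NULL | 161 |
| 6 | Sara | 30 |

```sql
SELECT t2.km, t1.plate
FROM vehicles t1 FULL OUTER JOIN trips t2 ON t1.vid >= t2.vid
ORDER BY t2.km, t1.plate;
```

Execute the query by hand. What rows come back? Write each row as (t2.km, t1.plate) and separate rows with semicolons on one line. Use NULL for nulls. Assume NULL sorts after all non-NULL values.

FULL OUTER JOIN keeps every row from both sides; unmatched rows get NULL for the other side's columns.
Matching on t1.vid >= t2.vid. A NULL in a compared column never satisfies the condition.
- t1 (vid=3) pairs with 1 row(s) of t2.
- t1 (vid=6) pairs with 5 row(s) of t2.
- t1 (vid=3) pairs with 1 row(s) of t2.
- t1 (vid=3) pairs with 1 row(s) of t2.
- t1 (vid=NULL) has no partner → padded with NULL.
- t1 (vid=3) pairs with 1 row(s) of t2.
- t1 (vid=2) has no partner → padded with NULL.
- plus 1 unmatched t2 row(s), each kept with NULL t1 columns.

(30, RF); (61, RF); (82, RF); (161, GN); (161, QE); (161, RF); (161, RF); (161, NULL); (235, NULL); (265, RF); (NULL, CR); (NULL, GN)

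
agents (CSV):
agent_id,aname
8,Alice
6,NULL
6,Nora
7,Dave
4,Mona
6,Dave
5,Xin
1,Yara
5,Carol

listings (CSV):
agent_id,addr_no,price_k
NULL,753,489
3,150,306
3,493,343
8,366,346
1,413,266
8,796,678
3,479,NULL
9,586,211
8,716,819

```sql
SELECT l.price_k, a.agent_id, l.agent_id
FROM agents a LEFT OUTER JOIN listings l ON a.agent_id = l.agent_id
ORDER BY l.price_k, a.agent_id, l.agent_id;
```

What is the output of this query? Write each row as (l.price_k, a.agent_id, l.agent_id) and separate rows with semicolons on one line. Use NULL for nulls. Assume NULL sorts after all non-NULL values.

LEFT JOIN keeps every row from `agents`; unmatched rows get NULL for `listings`'s columns.
Matching on a.agent_id = l.agent_id. A NULL in a compared column never satisfies the condition.
Matched pairs: 4; unmatched a rows kept: 7.

(266, 1, 1); (346, 8, 8); (678, 8, 8); (819, 8, 8); (NULL, 4, NULL); (NULL, 5, NULL); (NULL, 5, NULL); (NULL, 6, NULL); (NULL, 6, NULL); (NULL, 6, NULL); (NULL, 7, NULL)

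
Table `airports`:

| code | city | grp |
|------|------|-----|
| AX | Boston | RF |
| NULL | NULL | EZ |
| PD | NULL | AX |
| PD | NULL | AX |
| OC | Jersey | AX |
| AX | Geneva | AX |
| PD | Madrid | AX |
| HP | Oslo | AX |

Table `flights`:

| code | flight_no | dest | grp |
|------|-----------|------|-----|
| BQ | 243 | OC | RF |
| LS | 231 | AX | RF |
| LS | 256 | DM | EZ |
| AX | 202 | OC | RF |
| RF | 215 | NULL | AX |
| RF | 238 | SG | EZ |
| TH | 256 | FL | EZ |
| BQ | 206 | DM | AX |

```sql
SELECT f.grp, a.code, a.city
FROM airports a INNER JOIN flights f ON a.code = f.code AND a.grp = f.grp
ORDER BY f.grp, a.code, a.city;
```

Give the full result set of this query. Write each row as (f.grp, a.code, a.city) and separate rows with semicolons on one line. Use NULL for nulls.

INNER JOIN keeps only pairs where the ON condition holds.
Matching on a.code = f.code AND a.grp = f.grp. A NULL in a compared column never satisfies the condition.
Matched pairs: 1.

(RF, AX, Boston)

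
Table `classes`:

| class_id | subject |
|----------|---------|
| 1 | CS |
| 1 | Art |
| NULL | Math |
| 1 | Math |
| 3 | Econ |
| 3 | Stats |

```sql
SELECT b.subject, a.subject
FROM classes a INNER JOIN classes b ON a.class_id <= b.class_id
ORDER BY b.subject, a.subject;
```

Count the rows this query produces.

INNER JOIN keeps only pairs where the ON condition holds.
Matching on a.class_id <= b.class_id. A NULL in a compared column never satisfies the condition.
- a row (class_id=1): matches 5 b row(s) → 5 output row(s).
- a row (class_id=1): matches 5 b row(s) → 5 output row(s).
- a row (class_id=NULL): no match → dropped.
- a row (class_id=1): matches 5 b row(s) → 5 output row(s).
- a row (class_id=3): matches 2 b row(s) → 2 output row(s).
- a row (class_id=3): matches 2 b row(s) → 2 output row(s).
Total: 19 rows.

19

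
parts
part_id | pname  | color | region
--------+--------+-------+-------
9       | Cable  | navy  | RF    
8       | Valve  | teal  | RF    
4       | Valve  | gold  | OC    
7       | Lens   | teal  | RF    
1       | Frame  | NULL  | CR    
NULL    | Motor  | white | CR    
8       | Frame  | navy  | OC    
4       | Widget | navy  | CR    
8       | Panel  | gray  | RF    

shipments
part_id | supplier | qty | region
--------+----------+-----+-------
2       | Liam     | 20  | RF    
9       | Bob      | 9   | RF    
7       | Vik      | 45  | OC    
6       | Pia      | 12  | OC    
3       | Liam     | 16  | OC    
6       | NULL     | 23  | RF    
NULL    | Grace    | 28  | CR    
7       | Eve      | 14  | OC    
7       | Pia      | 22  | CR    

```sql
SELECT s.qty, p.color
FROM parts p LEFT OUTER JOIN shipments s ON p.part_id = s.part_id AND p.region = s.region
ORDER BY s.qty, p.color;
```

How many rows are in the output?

9

LEFT JOIN keeps every row from `parts`; unmatched rows get NULL for `shipments`'s columns.
Matching on p.part_id = s.part_id AND p.region = s.region. A NULL in a compared column never satisfies the condition.
- part_id=9, region=RF: 1 matching s row(s), so 1 row(s) emitted.
- part_id=8, region=RF: no s row matches, row kept with s columns NULL.
- part_id=4, region=OC: no s row matches, row kept with s columns NULL.
- part_id=7, region=RF: no s row matches, row kept with s columns NULL.
- part_id=1, region=CR: no s row matches, row kept with s columns NULL.
- part_id=NULL, region=CR: no s row matches, row kept with s columns NULL.
- part_id=8, region=OC: no s row matches, row kept with s columns NULL.
- part_id=4, region=CR: no s row matches, row kept with s columns NULL.
- part_id=8, region=RF: no s row matches, row kept with s columns NULL.
Total: 1 matched + 8 padded = 9 rows.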